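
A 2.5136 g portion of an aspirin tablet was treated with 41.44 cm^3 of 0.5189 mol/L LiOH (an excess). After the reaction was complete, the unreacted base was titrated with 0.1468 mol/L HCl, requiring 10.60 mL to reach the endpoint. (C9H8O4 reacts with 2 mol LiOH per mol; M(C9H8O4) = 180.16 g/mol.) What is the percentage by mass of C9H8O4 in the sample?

Total n(LiOH) added = 0.5189 x 0.04144 = 0.02150 mol.
n(HCl) used = 0.1468 x 0.01060 = 0.001556 mol, which equals the excess n(LiOH).
So n(LiOH) consumed by the sample = 0.02150 - 0.001556 = 0.01995 mol.
n(C9H8O4) = 0.01995 / 2 = 0.009974 mol.
mass C9H8O4 = 0.009974 x 180.16 = 1.797 g, so %C9H8O4 = 1.797/2.5136 x 100 = 71.5%.

71.5%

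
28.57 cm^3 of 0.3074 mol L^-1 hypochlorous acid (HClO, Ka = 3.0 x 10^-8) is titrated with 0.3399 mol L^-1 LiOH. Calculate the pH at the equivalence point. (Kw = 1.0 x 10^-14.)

n(HClO) = 0.3074 x 0.02857 = 0.008782 mol; V(LiOH) at equivalence = 0.008782/0.3399 = 0.02584 L.
At equivalence all the acid is converted to ClO-; total volume = 0.02857 + 0.02584 = 0.05441 L, so [ClO-] = 0.008782/0.05441 = 0.1614 M.
Kb = Kw/Ka = 1.0e-14 / 3.0 x 10^-8 = 3.33e-7.
[OH^-] = sqrt(Kb x [ClO-]) = sqrt(3.33e-7 x 0.1614) = 0.000232 M.
pOH = 3.63, so pH = 14.00 - 3.63 = 10.37.

10.37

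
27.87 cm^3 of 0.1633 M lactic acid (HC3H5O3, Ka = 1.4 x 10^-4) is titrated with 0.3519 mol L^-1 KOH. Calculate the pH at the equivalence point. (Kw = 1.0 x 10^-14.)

n(HC3H5O3) = 0.1633 x 0.02787 = 0.004551 mol; V(KOH) at equivalence = 0.004551/0.3519 = 0.01293 L.
At equivalence all the acid is converted to C3H5O3-; total volume = 0.02787 + 0.01293 = 0.04080 L, so [C3H5O3-] = 0.004551/0.04080 = 0.1115 M.
Kb = Kw/Ka = 1.0e-14 / 1.4 x 10^-4 = 7.14e-11.
[OH^-] = sqrt(Kb x [C3H5O3-]) = sqrt(7.14e-11 x 0.1115) = 2.82e-6 M.
pOH = 5.55, so pH = 14.00 - 5.55 = 8.45.

8.45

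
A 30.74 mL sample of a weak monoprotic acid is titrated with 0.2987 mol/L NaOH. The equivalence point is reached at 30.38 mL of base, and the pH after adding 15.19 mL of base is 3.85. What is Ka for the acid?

1.4 x 10^-4

15.19 mL is half of the equivalence volume, so this is the half-equivalence point where [HA] = [A^-].
At half-equivalence pH = pKa, so pKa = 3.85.
Ka = 10^(-3.85) = 1.4 x 10^-4.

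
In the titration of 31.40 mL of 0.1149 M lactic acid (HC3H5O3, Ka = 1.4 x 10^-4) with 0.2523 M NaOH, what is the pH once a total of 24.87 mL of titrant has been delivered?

n(acid) = 0.1149 x 0.03140 = 0.003608 mol; n(NaOH) added = 0.2523 x 0.02487 = 0.006275 mol.
Base is in excess by 0.006275 - 0.003608 = 0.002667 mol in a total volume of 0.05627 L.
[OH^-] = 0.002667/0.05627 = 0.04739 M, so pOH = 1.32 and pH = 14.00 - 1.32 = 12.68.

12.68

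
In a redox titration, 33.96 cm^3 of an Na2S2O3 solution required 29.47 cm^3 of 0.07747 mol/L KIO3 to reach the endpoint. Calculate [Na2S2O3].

n(KIO3) = 0.07747 x 0.02947 = 0.002283 mol.
From the balanced equation, 1 mol KIO3 reacts with 6 mol Na2S2O3, so n(Na2S2O3) = 0.002283 x 6/1 = 0.01370 mol.
[Na2S2O3] = 0.01370 / 0.03396 L = 0.403 M.

0.403 M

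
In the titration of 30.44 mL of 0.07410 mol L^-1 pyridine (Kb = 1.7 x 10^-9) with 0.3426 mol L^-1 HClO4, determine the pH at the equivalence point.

3.22

n(C5H5N) = 0.07410 x 0.03044 = 0.002256 mol; V(HClO4) at equivalence = 0.002256/0.3426 = 0.006584 L.
At equivalence the base is fully converted to C5H5NH+; total volume = 0.03702 L, so [C5H5NH+] = 0.002256/0.03702 = 0.06092 M.
Ka(C5H5NH+) = Kw/Kb = 1.0e-14 / 1.7 x 10^-9 = 5.88e-6.
[H^+] = sqrt(Ka x [C5H5NH+]) = sqrt(5.88e-6 x 0.06092) = 0.000599 M.
pH = -log(0.000599) = 3.22.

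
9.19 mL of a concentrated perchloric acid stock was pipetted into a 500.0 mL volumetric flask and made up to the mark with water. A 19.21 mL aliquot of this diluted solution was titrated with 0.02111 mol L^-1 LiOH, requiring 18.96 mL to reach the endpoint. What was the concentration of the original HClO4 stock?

1.13 M

n(LiOH) = 0.02111 x 0.01896 = 0.0004002 mol.
n(HClO4) in the aliquot = 0.0004002 mol.
[diluted HClO4] = 0.0004002 / 0.01921 = 0.02084 M.
Dilution factor = 500.0/9.190 = 54.41, so [stock] = 0.02084 x 54.41 = 1.13 M.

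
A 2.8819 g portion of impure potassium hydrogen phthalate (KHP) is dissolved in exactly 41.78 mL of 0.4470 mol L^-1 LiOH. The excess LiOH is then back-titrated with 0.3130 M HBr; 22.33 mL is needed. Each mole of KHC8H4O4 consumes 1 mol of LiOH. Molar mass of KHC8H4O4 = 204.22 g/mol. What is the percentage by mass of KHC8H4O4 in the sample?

Total n(LiOH) added = 0.4470 x 0.04178 = 0.01868 mol.
n(HBr) used = 0.3130 x 0.02233 = 0.006989 mol, which equals the excess n(LiOH).
So n(LiOH) consumed by the sample = 0.01868 - 0.006989 = 0.01169 mol.
n(KHC8H4O4) = 0.01169 / 1 = 0.01169 mol.
mass KHC8H4O4 = 0.01169 x 204.22 = 2.387 g, so %KHC8H4O4 = 2.387/2.8819 x 100 = 82.8%.

82.8%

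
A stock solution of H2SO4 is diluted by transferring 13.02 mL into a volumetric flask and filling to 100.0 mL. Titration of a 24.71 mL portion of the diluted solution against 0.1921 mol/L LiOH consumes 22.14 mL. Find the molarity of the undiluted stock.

n(LiOH) = 0.1921 x 0.02214 = 0.004253 mol.
n(H2SO4) in the aliquot = 0.004253 x 1/2 = 0.002127 mol.
[diluted H2SO4] = 0.002127 / 0.02471 = 0.08606 M.
Dilution factor = 100.0/13.02 = 7.680, so [stock] = 0.08606 x 7.680 = 0.661 M.

0.661 M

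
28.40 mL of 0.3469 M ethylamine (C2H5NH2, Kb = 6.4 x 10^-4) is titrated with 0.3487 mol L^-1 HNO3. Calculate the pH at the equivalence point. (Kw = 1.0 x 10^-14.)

5.78

n(C2H5NH2) = 0.3469 x 0.02840 = 0.009852 mol; V(HNO3) at equivalence = 0.009852/0.3487 = 0.02825 L.
At equivalence the base is fully converted to C2H5NH3+; total volume = 0.05665 L, so [C2H5NH3+] = 0.009852/0.05665 = 0.1739 M.
Ka(C2H5NH3+) = Kw/Kb = 1.0e-14 / 6.4 x 10^-4 = 1.56e-11.
[H^+] = sqrt(Ka x [C2H5NH3+]) = sqrt(1.56e-11 x 0.1739) = 1.65e-6 M.
pH = -log(1.65e-6) = 5.78.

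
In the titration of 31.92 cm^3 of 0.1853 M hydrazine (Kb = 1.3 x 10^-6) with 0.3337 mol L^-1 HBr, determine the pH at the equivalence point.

n(N2H4) = 0.1853 x 0.03192 = 0.005915 mol; V(HBr) at equivalence = 0.005915/0.3337 = 0.01772 L.
At equivalence the base is fully converted to N2H5+; total volume = 0.04964 L, so [N2H5+] = 0.005915/0.04964 = 0.1191 M.
Ka(N2H5+) = Kw/Kb = 1.0e-14 / 1.3 x 10^-6 = 7.69e-9.
[H^+] = sqrt(Ka x [N2H5+]) = sqrt(7.69e-9 x 0.1191) = 3.03e-5 M.
pH = -log(3.03e-5) = 4.52.

4.52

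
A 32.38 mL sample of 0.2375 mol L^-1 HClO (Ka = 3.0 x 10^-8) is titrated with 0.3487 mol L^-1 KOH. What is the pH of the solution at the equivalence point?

n(HClO) = 0.2375 x 0.03238 = 0.007690 mol; V(KOH) at equivalence = 0.007690/0.3487 = 0.02205 L.
At equivalence all the acid is converted to ClO-; total volume = 0.03238 + 0.02205 = 0.05443 L, so [ClO-] = 0.007690/0.05443 = 0.1413 M.
Kb = Kw/Ka = 1.0e-14 / 3.0 x 10^-8 = 3.33e-7.
[OH^-] = sqrt(Kb x [ClO-]) = sqrt(3.33e-7 x 0.1413) = 0.000217 M.
pOH = 3.66, so pH = 14.00 - 3.66 = 10.34.

10.34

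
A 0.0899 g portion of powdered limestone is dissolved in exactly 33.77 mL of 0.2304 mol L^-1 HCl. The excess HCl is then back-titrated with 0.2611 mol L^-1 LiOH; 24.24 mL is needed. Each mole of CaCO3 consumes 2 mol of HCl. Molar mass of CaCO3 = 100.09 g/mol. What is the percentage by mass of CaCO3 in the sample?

80.8%

Total n(HCl) added = 0.2304 x 0.03377 = 0.007781 mol.
n(LiOH) used = 0.2611 x 0.02424 = 0.006329 mol, which equals the excess n(HCl).
So n(HCl) consumed by the sample = 0.007781 - 0.006329 = 0.001452 mol.
n(CaCO3) = 0.001452 / 2 = 0.0007258 mol.
mass CaCO3 = 0.0007258 x 100.09 = 0.07264 g, so %CaCO3 = 0.07264/0.0899 x 100 = 80.8%.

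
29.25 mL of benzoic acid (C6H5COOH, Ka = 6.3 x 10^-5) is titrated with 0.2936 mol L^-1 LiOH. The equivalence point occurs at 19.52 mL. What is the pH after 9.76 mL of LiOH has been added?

4.20

9.76 mL is exactly half the equivalence volume (19.52/2), i.e. the half-equivalence point.
There, n(HA) = n(A^-), so pH = pKa = -log(6.3 x 10^-5) = 4.20.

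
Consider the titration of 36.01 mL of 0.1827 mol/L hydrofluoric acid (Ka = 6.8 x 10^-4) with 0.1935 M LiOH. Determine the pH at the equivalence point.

8.07

n(HF) = 0.1827 x 0.03601 = 0.006579 mol; V(LiOH) at equivalence = 0.006579/0.1935 = 0.03400 L.
At equivalence all the acid is converted to F-; total volume = 0.03601 + 0.03400 = 0.07001 L, so [F-] = 0.006579/0.07001 = 0.09397 M.
Kb = Kw/Ka = 1.0e-14 / 6.8 x 10^-4 = 1.47e-11.
[OH^-] = sqrt(Kb x [F-]) = sqrt(1.47e-11 x 0.09397) = 1.18e-6 M.
pOH = 5.93, so pH = 14.00 - 5.93 = 8.07.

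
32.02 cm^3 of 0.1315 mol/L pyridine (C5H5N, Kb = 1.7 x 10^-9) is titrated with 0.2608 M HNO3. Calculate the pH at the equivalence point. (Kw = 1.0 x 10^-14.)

n(C5H5N) = 0.1315 x 0.03202 = 0.004211 mol; V(HNO3) at equivalence = 0.004211/0.2608 = 0.01615 L.
At equivalence the base is fully converted to C5H5NH+; total volume = 0.04817 L, so [C5H5NH+] = 0.004211/0.04817 = 0.08742 M.
Ka(C5H5NH+) = Kw/Kb = 1.0e-14 / 1.7 x 10^-9 = 5.88e-6.
[H^+] = sqrt(Ka x [C5H5NH+]) = sqrt(5.88e-6 x 0.08742) = 0.000717 M.
pH = -log(0.000717) = 3.14.

3.14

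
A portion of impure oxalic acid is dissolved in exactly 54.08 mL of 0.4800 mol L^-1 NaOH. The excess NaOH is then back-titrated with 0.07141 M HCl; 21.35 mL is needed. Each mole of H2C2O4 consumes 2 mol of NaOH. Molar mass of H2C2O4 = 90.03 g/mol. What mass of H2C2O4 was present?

Total n(NaOH) added = 0.4800 x 0.05408 = 0.02596 mol.
n(HCl) used = 0.07141 x 0.02135 = 0.001525 mol, which equals the excess n(NaOH).
So n(NaOH) consumed by the sample = 0.02596 - 0.001525 = 0.02443 mol.
n(H2C2O4) = 0.02443 / 2 = 0.01222 mol.
mass = 0.01222 mol x 90.03 g/mol = 1.10 g.

1.10 g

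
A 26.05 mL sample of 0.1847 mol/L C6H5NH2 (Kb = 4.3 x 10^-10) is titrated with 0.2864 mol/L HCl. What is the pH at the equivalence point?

n(C6H5NH2) = 0.1847 x 0.02605 = 0.004811 mol; V(HCl) at equivalence = 0.004811/0.2864 = 0.01680 L.
At equivalence the base is fully converted to C6H5NH3+; total volume = 0.04285 L, so [C6H5NH3+] = 0.004811/0.04285 = 0.1123 M.
Ka(C6H5NH3+) = Kw/Kb = 1.0e-14 / 4.3 x 10^-10 = 2.33e-5.
[H^+] = sqrt(Ka x [C6H5NH3+]) = sqrt(2.33e-5 x 0.1123) = 0.00162 M.
pH = -log(0.00162) = 2.79.

2.79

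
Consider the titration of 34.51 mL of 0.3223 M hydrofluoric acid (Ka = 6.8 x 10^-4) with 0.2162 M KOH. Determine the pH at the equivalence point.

n(HF) = 0.3223 x 0.03451 = 0.01112 mol; V(KOH) at equivalence = 0.01112/0.2162 = 0.05145 L.
At equivalence all the acid is converted to F-; total volume = 0.03451 + 0.05145 = 0.08596 L, so [F-] = 0.01112/0.08596 = 0.1294 M.
Kb = Kw/Ka = 1.0e-14 / 6.8 x 10^-4 = 1.47e-11.
[OH^-] = sqrt(Kb x [F-]) = sqrt(1.47e-11 x 0.1294) = 1.38e-6 M.
pOH = 5.86, so pH = 14.00 - 5.86 = 8.14.

8.14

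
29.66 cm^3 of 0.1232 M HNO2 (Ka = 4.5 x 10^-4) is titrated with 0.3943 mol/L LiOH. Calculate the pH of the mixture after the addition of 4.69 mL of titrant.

3.36

Initial n(HNO2) = 0.1232 x 0.02966 = 0.003654 mol.
n(LiOH) added = 0.3943 x 0.004690 = 0.001849 mol, converting that many moles of HNO2 to NO2-.
Remaining n(HNO2) = 0.001805 mol; n(NO2-) = 0.001849 mol.
By Henderson-Hasselbalch, pH = pKa + log([A^-]/[HA]) = 3.35 + log(0.001849/0.001805) = 3.35 + (+0.01) = 3.36.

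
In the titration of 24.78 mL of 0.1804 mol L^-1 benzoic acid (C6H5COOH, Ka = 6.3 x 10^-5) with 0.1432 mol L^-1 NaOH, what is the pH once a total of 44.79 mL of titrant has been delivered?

12.45

n(acid) = 0.1804 x 0.02478 = 0.004470 mol; n(NaOH) added = 0.1432 x 0.04479 = 0.006414 mol.
Base is in excess by 0.006414 - 0.004470 = 0.001944 mol in a total volume of 0.06957 L.
[OH^-] = 0.001944/0.06957 = 0.02794 M, so pOH = 1.55 and pH = 14.00 - 1.55 = 12.45.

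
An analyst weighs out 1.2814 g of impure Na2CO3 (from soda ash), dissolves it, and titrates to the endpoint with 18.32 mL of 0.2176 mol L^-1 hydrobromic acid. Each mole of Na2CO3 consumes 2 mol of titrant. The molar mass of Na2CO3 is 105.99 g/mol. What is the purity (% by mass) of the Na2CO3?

16.5%

n(HBr) = 0.2176 x 0.01832 = 0.003986 mol.
n(Na2CO3) = 0.003986 / 2 = 0.001993 mol.
mass of Na2CO3 = 0.001993 x 105.99 = 0.2113 g.
% purity = 0.2113 / 1.2814 x 100 = 16.5%.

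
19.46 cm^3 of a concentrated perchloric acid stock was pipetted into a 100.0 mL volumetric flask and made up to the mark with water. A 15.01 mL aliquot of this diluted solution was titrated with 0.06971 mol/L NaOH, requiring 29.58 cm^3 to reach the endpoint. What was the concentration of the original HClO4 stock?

n(NaOH) = 0.06971 x 0.02958 = 0.002062 mol.
n(HClO4) in the aliquot = 0.002062 mol.
[diluted HClO4] = 0.002062 / 0.01501 = 0.1374 M.
Dilution factor = 100.0/19.46 = 5.139, so [stock] = 0.1374 x 5.139 = 0.706 M.

0.706 M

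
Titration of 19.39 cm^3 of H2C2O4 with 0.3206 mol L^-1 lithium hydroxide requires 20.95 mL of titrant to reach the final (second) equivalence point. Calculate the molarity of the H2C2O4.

0.173 M

n(LiOH) = 0.3206 x 0.02095 = 0.006717 mol.
At the final (second) equivalence point, 2 mol OH^- react per mol H2C2O4, so n(H2C2O4) = 0.006717 / 2 = 0.003358 mol.
[H2C2O4] = 0.003358 / 0.01939 L = 0.173 M.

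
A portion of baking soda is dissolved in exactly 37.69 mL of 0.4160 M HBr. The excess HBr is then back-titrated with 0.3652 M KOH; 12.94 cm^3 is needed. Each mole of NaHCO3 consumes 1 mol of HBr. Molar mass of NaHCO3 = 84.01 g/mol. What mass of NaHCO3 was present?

0.920 g

Total n(HBr) added = 0.4160 x 0.03769 = 0.01568 mol.
n(KOH) used = 0.3652 x 0.01294 = 0.004726 mol, which equals the excess n(HBr).
So n(HBr) consumed by the sample = 0.01568 - 0.004726 = 0.01095 mol.
n(NaHCO3) = 0.01095 / 1 = 0.01095 mol.
mass = 0.01095 mol x 84.01 g/mol = 0.920 g.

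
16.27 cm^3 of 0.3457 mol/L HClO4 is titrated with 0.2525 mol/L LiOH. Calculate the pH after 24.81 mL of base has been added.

12.19

n(acid) = 0.3457 x 0.01627 = 0.005625 mol; n(LiOH) added = 0.2525 x 0.02481 = 0.006265 mol.
Base is in excess by 0.006265 - 0.005625 = 0.0006400 mol in a total volume of 0.04108 L.
[OH^-] = 0.0006400/0.04108 = 0.01558 M, so pOH = 1.81 and pH = 14.00 - 1.81 = 12.19.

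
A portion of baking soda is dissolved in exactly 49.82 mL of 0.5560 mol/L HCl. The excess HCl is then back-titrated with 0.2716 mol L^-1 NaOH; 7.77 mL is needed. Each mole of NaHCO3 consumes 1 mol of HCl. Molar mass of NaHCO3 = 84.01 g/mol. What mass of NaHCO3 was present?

Total n(HCl) added = 0.5560 x 0.04982 = 0.02770 mol.
n(NaOH) used = 0.2716 x 0.007770 = 0.002110 mol, which equals the excess n(HCl).
So n(HCl) consumed by the sample = 0.02770 - 0.002110 = 0.02559 mol.
n(NaHCO3) = 0.02559 / 1 = 0.02559 mol.
mass = 0.02559 mol x 84.01 g/mol = 2.15 g.

2.15 g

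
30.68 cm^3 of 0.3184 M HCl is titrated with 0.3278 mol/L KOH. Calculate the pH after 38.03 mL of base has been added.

n(acid) = 0.3184 x 0.03068 = 0.009769 mol; n(KOH) added = 0.3278 x 0.03803 = 0.01247 mol.
Base is in excess by 0.01247 - 0.009769 = 0.002698 mol in a total volume of 0.06871 L.
[OH^-] = 0.002698/0.06871 = 0.03926 M, so pOH = 1.41 and pH = 14.00 - 1.41 = 12.59.

12.59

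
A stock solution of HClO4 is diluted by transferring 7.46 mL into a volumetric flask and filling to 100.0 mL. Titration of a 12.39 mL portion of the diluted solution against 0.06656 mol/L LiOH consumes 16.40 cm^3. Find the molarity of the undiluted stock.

1.18 M

n(LiOH) = 0.06656 x 0.01640 = 0.001092 mol.
n(HClO4) in the aliquot = 0.001092 mol.
[diluted HClO4] = 0.001092 / 0.01239 = 0.08810 M.
Dilution factor = 100.0/7.460 = 13.40, so [stock] = 0.08810 x 13.40 = 1.18 M.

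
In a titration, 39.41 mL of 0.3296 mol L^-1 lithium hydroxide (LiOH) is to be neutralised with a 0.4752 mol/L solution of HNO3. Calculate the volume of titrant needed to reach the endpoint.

27.3 mL

n(LiOH) = 0.3296 mol/L x 0.03941 L = 0.01299 mol.
At equivalence n(HNO3) = n(LiOH) = 0.01299 mol.
V(HNO3) = 0.01299 / 0.4752 = 0.02733 L = 27.3 mL.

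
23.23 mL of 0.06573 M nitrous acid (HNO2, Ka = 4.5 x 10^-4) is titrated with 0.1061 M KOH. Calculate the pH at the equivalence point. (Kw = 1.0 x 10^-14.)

7.98

n(HNO2) = 0.06573 x 0.02323 = 0.001527 mol; V(KOH) at equivalence = 0.001527/0.1061 = 0.01439 L.
At equivalence all the acid is converted to NO2-; total volume = 0.02323 + 0.01439 = 0.03762 L, so [NO2-] = 0.001527/0.03762 = 0.04059 M.
Kb = Kw/Ka = 1.0e-14 / 4.5 x 10^-4 = 2.22e-11.
[OH^-] = sqrt(Kb x [NO2-]) = sqrt(2.22e-11 x 0.04059) = 9.50e-7 M.
pOH = 6.02, so pH = 14.00 - 6.02 = 7.98.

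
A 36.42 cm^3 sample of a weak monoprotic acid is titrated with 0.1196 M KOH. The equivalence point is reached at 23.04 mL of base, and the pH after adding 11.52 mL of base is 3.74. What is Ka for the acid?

1.8 x 10^-4

11.52 mL is half of the equivalence volume, so this is the half-equivalence point where [HA] = [A^-].
At half-equivalence pH = pKa, so pKa = 3.74.
Ka = 10^(-3.74) = 1.8 x 10^-4.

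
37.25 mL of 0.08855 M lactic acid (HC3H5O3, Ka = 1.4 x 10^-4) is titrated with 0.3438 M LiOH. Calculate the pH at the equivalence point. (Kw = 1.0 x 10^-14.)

8.35

n(HC3H5O3) = 0.08855 x 0.03725 = 0.003298 mol; V(LiOH) at equivalence = 0.003298/0.3438 = 0.009594 L.
At equivalence all the acid is converted to C3H5O3-; total volume = 0.03725 + 0.009594 = 0.04684 L, so [C3H5O3-] = 0.003298/0.04684 = 0.07041 M.
Kb = Kw/Ka = 1.0e-14 / 1.4 x 10^-4 = 7.14e-11.
[OH^-] = sqrt(Kb x [C3H5O3-]) = sqrt(7.14e-11 x 0.07041) = 2.24e-6 M.
pOH = 5.65, so pH = 14.00 - 5.65 = 8.35.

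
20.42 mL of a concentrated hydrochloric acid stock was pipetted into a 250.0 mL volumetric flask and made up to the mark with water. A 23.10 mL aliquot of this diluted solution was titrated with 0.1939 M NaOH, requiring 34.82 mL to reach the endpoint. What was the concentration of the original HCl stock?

n(NaOH) = 0.1939 x 0.03482 = 0.006752 mol.
n(HCl) in the aliquot = 0.006752 mol.
[diluted HCl] = 0.006752 / 0.02310 = 0.2923 M.
Dilution factor = 250.0/20.42 = 12.24, so [stock] = 0.2923 x 12.24 = 3.58 M.

3.58 M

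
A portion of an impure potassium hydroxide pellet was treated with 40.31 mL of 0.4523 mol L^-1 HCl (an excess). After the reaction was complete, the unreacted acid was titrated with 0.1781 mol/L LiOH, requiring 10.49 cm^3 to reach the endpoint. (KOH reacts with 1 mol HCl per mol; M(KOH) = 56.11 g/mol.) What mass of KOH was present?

0.918 g

Total n(HCl) added = 0.4523 x 0.04031 = 0.01823 mol.
n(LiOH) used = 0.1781 x 0.01049 = 0.001868 mol, which equals the excess n(HCl).
So n(HCl) consumed by the sample = 0.01823 - 0.001868 = 0.01636 mol.
n(KOH) = 0.01636 / 1 = 0.01636 mol.
mass = 0.01636 mol x 56.11 g/mol = 0.918 g.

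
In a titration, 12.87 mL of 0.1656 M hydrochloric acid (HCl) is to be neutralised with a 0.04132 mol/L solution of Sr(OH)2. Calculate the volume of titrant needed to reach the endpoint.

n(HCl) = 0.1656 mol/L x 0.01287 L = 0.002131 mol.
The neutralisation is 2 HCl : 1 Sr(OH)2, so n(Sr(OH)2) = 0.002131 x 1/2 = 0.001066 mol.
V(Sr(OH)2) = 0.001066 / 0.04132 = 0.02579 L = 25.8 mL.

25.8 mL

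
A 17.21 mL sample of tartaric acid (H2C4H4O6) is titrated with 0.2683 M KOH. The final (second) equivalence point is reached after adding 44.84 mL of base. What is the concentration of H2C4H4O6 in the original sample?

n(KOH) = 0.2683 x 0.04484 = 0.01203 mol.
At the final (second) equivalence point, 2 mol OH^- react per mol H2C4H4O6, so n(H2C4H4O6) = 0.01203 / 2 = 0.006015 mol.
[H2C4H4O6] = 0.006015 / 0.01721 L = 0.350 M.

0.350 M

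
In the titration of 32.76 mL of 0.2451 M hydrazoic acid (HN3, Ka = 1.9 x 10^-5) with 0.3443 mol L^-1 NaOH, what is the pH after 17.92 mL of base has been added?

5.24

Initial n(HN3) = 0.2451 x 0.03276 = 0.008029 mol.
n(NaOH) added = 0.3443 x 0.01792 = 0.006170 mol, converting that many moles of HN3 to N3-.
Remaining n(HN3) = 0.001860 mol; n(N3-) = 0.006170 mol.
By Henderson-Hasselbalch, pH = pKa + log([A^-]/[HA]) = 4.72 + log(0.006170/0.001860) = 4.72 + (+0.52) = 5.24.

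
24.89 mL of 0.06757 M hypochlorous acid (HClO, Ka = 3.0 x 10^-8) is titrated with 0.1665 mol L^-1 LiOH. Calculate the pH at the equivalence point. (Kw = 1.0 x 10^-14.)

10.10

n(HClO) = 0.06757 x 0.02489 = 0.001682 mol; V(LiOH) at equivalence = 0.001682/0.1665 = 0.01010 L.
At equivalence all the acid is converted to ClO-; total volume = 0.02489 + 0.01010 = 0.03499 L, so [ClO-] = 0.001682/0.03499 = 0.04806 M.
Kb = Kw/Ka = 1.0e-14 / 3.0 x 10^-8 = 3.33e-7.
[OH^-] = sqrt(Kb x [ClO-]) = sqrt(3.33e-7 x 0.04806) = 0.000127 M.
pOH = 3.90, so pH = 14.00 - 3.90 = 10.10.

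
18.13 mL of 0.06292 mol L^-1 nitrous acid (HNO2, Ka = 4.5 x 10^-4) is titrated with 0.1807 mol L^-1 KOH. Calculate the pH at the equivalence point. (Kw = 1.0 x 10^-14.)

n(HNO2) = 0.06292 x 0.01813 = 0.001141 mol; V(KOH) at equivalence = 0.001141/0.1807 = 0.006313 L.
At equivalence all the acid is converted to NO2-; total volume = 0.01813 + 0.006313 = 0.02444 L, so [NO2-] = 0.001141/0.02444 = 0.04667 M.
Kb = Kw/Ka = 1.0e-14 / 4.5 x 10^-4 = 2.22e-11.
[OH^-] = sqrt(Kb x [NO2-]) = sqrt(2.22e-11 x 0.04667) = 1.02e-6 M.
pOH = 5.99, so pH = 14.00 - 5.99 = 8.01.

8.01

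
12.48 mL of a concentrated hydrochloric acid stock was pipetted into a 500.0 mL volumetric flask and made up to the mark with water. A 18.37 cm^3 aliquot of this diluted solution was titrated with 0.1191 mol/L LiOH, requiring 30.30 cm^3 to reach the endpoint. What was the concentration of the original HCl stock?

n(LiOH) = 0.1191 x 0.03030 = 0.003609 mol.
n(HCl) in the aliquot = 0.003609 mol.
[diluted HCl] = 0.003609 / 0.01837 = 0.1964 M.
Dilution factor = 500.0/12.48 = 40.06, so [stock] = 0.1964 x 40.06 = 7.87 M.

7.87 M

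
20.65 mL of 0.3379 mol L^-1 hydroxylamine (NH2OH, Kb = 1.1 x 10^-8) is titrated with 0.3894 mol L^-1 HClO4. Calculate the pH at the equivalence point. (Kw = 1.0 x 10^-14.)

n(NH2OH) = 0.3379 x 0.02065 = 0.006978 mol; V(HClO4) at equivalence = 0.006978/0.3894 = 0.01792 L.
At equivalence the base is fully converted to NH3OH+; total volume = 0.03857 L, so [NH3OH+] = 0.006978/0.03857 = 0.1809 M.
Ka(NH3OH+) = Kw/Kb = 1.0e-14 / 1.1 x 10^-8 = 9.09e-7.
[H^+] = sqrt(Ka x [NH3OH+]) = sqrt(9.09e-7 x 0.1809) = 0.000406 M.
pH = -log(0.000406) = 3.39.

3.39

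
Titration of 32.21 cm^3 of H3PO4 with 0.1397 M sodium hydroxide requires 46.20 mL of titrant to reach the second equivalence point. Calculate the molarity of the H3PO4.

0.100 M

n(NaOH) = 0.1397 x 0.04620 = 0.006454 mol.
At the second equivalence point, 2 mol OH^- react per mol H3PO4, so n(H3PO4) = 0.006454 / 2 = 0.003227 mol.
[H3PO4] = 0.003227 / 0.03221 L = 0.100 M.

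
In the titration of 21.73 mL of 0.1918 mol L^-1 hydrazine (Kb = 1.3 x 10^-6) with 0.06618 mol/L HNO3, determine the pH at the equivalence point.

n(N2H4) = 0.1918 x 0.02173 = 0.004168 mol; V(HNO3) at equivalence = 0.004168/0.06618 = 0.06298 L.
At equivalence the base is fully converted to N2H5+; total volume = 0.08471 L, so [N2H5+] = 0.004168/0.08471 = 0.04920 M.
Ka(N2H5+) = Kw/Kb = 1.0e-14 / 1.3 x 10^-6 = 7.69e-9.
[H^+] = sqrt(Ka x [N2H5+]) = sqrt(7.69e-9 x 0.04920) = 1.95e-5 M.
pH = -log(1.95e-5) = 4.71.

4.71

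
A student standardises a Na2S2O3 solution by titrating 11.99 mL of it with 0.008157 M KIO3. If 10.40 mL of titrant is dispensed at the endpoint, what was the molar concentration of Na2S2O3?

n(KIO3) = 0.008157 x 0.01040 = 8.483e-5 mol.
From the balanced equation, 1 mol KIO3 reacts with 6 mol Na2S2O3, so n(Na2S2O3) = 8.483e-5 x 6/1 = 0.0005090 mol.
[Na2S2O3] = 0.0005090 / 0.01199 L = 0.0425 M.

0.0425 M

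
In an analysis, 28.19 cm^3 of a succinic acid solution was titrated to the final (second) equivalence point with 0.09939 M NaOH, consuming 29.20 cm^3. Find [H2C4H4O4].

n(NaOH) = 0.09939 x 0.02920 = 0.002902 mol.
At the final (second) equivalence point, 2 mol OH^- react per mol H2C4H4O4, so n(H2C4H4O4) = 0.002902 / 2 = 0.001451 mol.
[H2C4H4O4] = 0.001451 / 0.02819 L = 0.0515 M.

0.0515 M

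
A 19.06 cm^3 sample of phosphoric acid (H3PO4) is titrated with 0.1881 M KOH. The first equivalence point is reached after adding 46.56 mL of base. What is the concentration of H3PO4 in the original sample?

0.459 M

n(KOH) = 0.1881 x 0.04656 = 0.008758 mol.
At the first equivalence point, 1 mol OH^- react per mol H3PO4, so n(H3PO4) = 0.008758 / 1 = 0.008758 mol.
[H3PO4] = 0.008758 / 0.01906 L = 0.459 M.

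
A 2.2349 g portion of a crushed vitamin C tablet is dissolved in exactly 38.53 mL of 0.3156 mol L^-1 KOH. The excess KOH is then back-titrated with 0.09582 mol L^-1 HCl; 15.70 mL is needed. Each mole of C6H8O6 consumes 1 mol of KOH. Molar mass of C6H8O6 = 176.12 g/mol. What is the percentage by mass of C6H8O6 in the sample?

Total n(KOH) added = 0.3156 x 0.03853 = 0.01216 mol.
n(HCl) used = 0.09582 x 0.01570 = 0.001504 mol, which equals the excess n(KOH).
So n(KOH) consumed by the sample = 0.01216 - 0.001504 = 0.01066 mol.
n(C6H8O6) = 0.01066 / 1 = 0.01066 mol.
mass C6H8O6 = 0.01066 x 176.12 = 1.877 g, so %C6H8O6 = 1.877/2.2349 x 100 = 84.0%.

84.0%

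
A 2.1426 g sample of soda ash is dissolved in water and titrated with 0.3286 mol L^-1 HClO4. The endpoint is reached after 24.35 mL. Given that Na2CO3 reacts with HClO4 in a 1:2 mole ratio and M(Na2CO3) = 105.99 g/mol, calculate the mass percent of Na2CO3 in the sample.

19.8%

n(HClO4) = 0.3286 x 0.02435 = 0.008001 mol.
n(Na2CO3) = 0.008001 / 2 = 0.004001 mol.
mass of Na2CO3 = 0.004001 x 105.99 = 0.4240 g.
% purity = 0.4240 / 2.1426 x 100 = 19.8%.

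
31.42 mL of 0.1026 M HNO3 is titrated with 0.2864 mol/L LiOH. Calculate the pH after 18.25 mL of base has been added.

n(acid) = 0.1026 x 0.03142 = 0.003224 mol; n(LiOH) added = 0.2864 x 0.01825 = 0.005227 mol.
Base is in excess by 0.005227 - 0.003224 = 0.002003 mol in a total volume of 0.04967 L.
[OH^-] = 0.002003/0.04967 = 0.04033 M, so pOH = 1.39 and pH = 14.00 - 1.39 = 12.61.

12.61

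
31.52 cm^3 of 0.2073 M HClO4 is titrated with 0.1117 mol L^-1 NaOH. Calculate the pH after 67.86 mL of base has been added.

n(acid) = 0.2073 x 0.03152 = 0.006534 mol; n(NaOH) added = 0.1117 x 0.06786 = 0.007580 mol.
Base is in excess by 0.007580 - 0.006534 = 0.001046 mol in a total volume of 0.09938 L.
[OH^-] = 0.001046/0.09938 = 0.01052 M, so pOH = 1.98 and pH = 14.00 - 1.98 = 12.02.

12.02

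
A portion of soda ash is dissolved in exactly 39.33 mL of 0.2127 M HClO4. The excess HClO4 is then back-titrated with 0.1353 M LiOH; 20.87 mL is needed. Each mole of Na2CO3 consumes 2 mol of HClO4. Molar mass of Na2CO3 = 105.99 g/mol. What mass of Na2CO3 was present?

0.294 g

Total n(HClO4) added = 0.2127 x 0.03933 = 0.008365 mol.
n(LiOH) used = 0.1353 x 0.02087 = 0.002824 mol, which equals the excess n(HClO4).
So n(HClO4) consumed by the sample = 0.008365 - 0.002824 = 0.005542 mol.
n(Na2CO3) = 0.005542 / 2 = 0.002771 mol.
mass = 0.002771 mol x 105.99 g/mol = 0.294 g.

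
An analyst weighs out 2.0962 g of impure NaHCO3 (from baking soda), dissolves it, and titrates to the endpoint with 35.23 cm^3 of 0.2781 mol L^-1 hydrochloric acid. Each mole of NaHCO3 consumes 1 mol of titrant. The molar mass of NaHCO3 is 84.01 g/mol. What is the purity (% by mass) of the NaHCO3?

n(HCl) = 0.2781 x 0.03523 = 0.009797 mol.
n(NaHCO3) = 0.009797 / 1 = 0.009797 mol.
mass of NaHCO3 = 0.009797 x 84.01 = 0.8231 g.
% purity = 0.8231 / 2.0962 x 100 = 39.3%.

39.3%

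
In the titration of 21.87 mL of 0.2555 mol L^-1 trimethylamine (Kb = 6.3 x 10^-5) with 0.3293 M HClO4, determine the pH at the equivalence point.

n((CH3)3N) = 0.2555 x 0.02187 = 0.005588 mol; V(HClO4) at equivalence = 0.005588/0.3293 = 0.01697 L.
At equivalence the base is fully converted to (CH3)3NH+; total volume = 0.03884 L, so [(CH3)3NH+] = 0.005588/0.03884 = 0.1439 M.
Ka((CH3)3NH+) = Kw/Kb = 1.0e-14 / 6.3 x 10^-5 = 1.59e-10.
[H^+] = sqrt(Ka x [(CH3)3NH+]) = sqrt(1.59e-10 x 0.1439) = 4.78e-6 M.
pH = -log(4.78e-6) = 5.32.

5.32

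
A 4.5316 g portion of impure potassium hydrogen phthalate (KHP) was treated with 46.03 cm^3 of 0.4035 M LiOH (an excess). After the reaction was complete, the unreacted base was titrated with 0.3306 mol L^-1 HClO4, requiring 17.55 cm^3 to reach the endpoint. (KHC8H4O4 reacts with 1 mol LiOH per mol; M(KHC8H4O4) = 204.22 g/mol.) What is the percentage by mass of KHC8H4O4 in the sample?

Total n(LiOH) added = 0.4035 x 0.04603 = 0.01857 mol.
n(HClO4) used = 0.3306 x 0.01755 = 0.005802 mol, which equals the excess n(LiOH).
So n(LiOH) consumed by the sample = 0.01857 - 0.005802 = 0.01277 mol.
n(KHC8H4O4) = 0.01277 / 1 = 0.01277 mol.
mass KHC8H4O4 = 0.01277 x 204.22 = 2.608 g, so %KHC8H4O4 = 2.608/4.5316 x 100 = 57.6%.

57.6%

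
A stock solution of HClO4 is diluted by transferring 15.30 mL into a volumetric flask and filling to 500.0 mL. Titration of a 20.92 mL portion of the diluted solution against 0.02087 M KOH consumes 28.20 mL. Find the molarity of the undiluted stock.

0.919 M

n(KOH) = 0.02087 x 0.02820 = 0.0005885 mol.
n(HClO4) in the aliquot = 0.0005885 mol.
[diluted HClO4] = 0.0005885 / 0.02092 = 0.02813 M.
Dilution factor = 500.0/15.30 = 32.68, so [stock] = 0.02813 x 32.68 = 0.919 M.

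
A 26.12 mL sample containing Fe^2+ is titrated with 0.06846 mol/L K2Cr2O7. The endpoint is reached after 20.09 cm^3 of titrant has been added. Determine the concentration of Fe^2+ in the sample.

0.316 M

n(K2Cr2O7) = 0.06846 x 0.02009 = 0.001375 mol.
From the balanced equation, 1 mol K2Cr2O7 reacts with 6 mol Fe^2+, so n(Fe^2+) = 0.001375 x 6/1 = 0.008252 mol.
[Fe^2+] = 0.008252 / 0.02612 L = 0.316 M.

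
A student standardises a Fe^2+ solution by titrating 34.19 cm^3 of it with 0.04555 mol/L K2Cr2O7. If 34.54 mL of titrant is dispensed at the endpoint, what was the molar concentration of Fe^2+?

n(K2Cr2O7) = 0.04555 x 0.03454 = 0.001573 mol.
From the balanced equation, 1 mol K2Cr2O7 reacts with 6 mol Fe^2+, so n(Fe^2+) = 0.001573 x 6/1 = 0.009440 mol.
[Fe^2+] = 0.009440 / 0.03419 L = 0.276 M.

0.276 M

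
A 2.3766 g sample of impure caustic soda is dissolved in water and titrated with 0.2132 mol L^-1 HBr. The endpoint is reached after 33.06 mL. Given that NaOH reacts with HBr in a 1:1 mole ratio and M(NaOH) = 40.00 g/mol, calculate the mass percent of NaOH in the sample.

n(HBr) = 0.2132 x 0.03306 = 0.007048 mol.
n(NaOH) = 0.007048 / 1 = 0.007048 mol.
mass of NaOH = 0.007048 x 40.00 = 0.2819 g.
% purity = 0.2819 / 2.3766 x 100 = 11.9%.

11.9%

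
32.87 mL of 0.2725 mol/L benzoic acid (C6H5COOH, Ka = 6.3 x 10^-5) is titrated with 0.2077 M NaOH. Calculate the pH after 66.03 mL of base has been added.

n(acid) = 0.2725 x 0.03287 = 0.008957 mol; n(NaOH) added = 0.2077 x 0.06603 = 0.01371 mol.
Base is in excess by 0.01371 - 0.008957 = 0.004757 mol in a total volume of 0.09890 L.
[OH^-] = 0.004757/0.09890 = 0.04810 M, so pOH = 1.32 and pH = 14.00 - 1.32 = 12.68.

12.68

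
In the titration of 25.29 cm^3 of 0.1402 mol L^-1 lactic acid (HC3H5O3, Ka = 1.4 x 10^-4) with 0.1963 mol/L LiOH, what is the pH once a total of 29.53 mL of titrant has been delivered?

n(acid) = 0.1402 x 0.02529 = 0.003546 mol; n(LiOH) added = 0.1963 x 0.02953 = 0.005797 mol.
Base is in excess by 0.005797 - 0.003546 = 0.002251 mol in a total volume of 0.05482 L.
[OH^-] = 0.002251/0.05482 = 0.04106 M, so pOH = 1.39 and pH = 14.00 - 1.39 = 12.61.

12.61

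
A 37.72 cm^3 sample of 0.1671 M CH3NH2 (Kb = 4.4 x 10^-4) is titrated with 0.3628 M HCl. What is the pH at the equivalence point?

5.79

n(CH3NH2) = 0.1671 x 0.03772 = 0.006303 mol; V(HCl) at equivalence = 0.006303/0.3628 = 0.01737 L.
At equivalence the base is fully converted to CH3NH3+; total volume = 0.05509 L, so [CH3NH3+] = 0.006303/0.05509 = 0.1144 M.
Ka(CH3NH3+) = Kw/Kb = 1.0e-14 / 4.4 x 10^-4 = 2.27e-11.
[H^+] = sqrt(Ka x [CH3NH3+]) = sqrt(2.27e-11 x 0.1144) = 1.61e-6 M.
pH = -log(1.61e-6) = 5.79.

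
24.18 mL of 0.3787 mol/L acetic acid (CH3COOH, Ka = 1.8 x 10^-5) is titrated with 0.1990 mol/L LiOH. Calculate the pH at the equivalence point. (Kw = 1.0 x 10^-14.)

8.93

n(CH3COOH) = 0.3787 x 0.02418 = 0.009157 mol; V(LiOH) at equivalence = 0.009157/0.1990 = 0.04601 L.
At equivalence all the acid is converted to CH3COO-; total volume = 0.02418 + 0.04601 = 0.07019 L, so [CH3COO-] = 0.009157/0.07019 = 0.1305 M.
Kb = Kw/Ka = 1.0e-14 / 1.8 x 10^-5 = 5.56e-10.
[OH^-] = sqrt(Kb x [CH3COO-]) = sqrt(5.56e-10 x 0.1305) = 8.51e-6 M.
pOH = 5.07, so pH = 14.00 - 5.07 = 8.93.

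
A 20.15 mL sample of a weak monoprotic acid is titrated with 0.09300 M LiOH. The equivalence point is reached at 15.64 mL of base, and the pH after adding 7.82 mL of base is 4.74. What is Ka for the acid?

1.8 x 10^-5

7.82 mL is half of the equivalence volume, so this is the half-equivalence point where [HA] = [A^-].
At half-equivalence pH = pKa, so pKa = 4.74.
Ka = 10^(-4.74) = 1.8 x 10^-5.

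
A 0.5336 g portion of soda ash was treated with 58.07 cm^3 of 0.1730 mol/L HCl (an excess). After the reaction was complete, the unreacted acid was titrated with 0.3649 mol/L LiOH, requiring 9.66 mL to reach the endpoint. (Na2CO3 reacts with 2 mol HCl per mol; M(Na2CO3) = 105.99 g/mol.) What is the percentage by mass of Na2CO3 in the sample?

Total n(HCl) added = 0.1730 x 0.05807 = 0.01005 mol.
n(LiOH) used = 0.3649 x 0.009660 = 0.003525 mol, which equals the excess n(HCl).
So n(HCl) consumed by the sample = 0.01005 - 0.003525 = 0.006521 mol.
n(Na2CO3) = 0.006521 / 2 = 0.003261 mol.
mass Na2CO3 = 0.003261 x 105.99 = 0.3456 g, so %Na2CO3 = 0.3456/0.5336 x 100 = 64.8%.

64.8%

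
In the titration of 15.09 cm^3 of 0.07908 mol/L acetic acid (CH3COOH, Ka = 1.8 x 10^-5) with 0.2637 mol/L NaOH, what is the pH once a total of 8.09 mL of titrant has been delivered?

n(acid) = 0.07908 x 0.01509 = 0.001193 mol; n(NaOH) added = 0.2637 x 0.008090 = 0.002133 mol.
Base is in excess by 0.002133 - 0.001193 = 0.0009400 mol in a total volume of 0.02318 L.
[OH^-] = 0.0009400/0.02318 = 0.04055 M, so pOH = 1.39 and pH = 14.00 - 1.39 = 12.61.

12.61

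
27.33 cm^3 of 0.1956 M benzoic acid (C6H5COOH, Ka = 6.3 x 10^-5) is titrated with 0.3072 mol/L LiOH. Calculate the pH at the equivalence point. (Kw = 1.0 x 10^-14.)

8.64

n(C6H5COOH) = 0.1956 x 0.02733 = 0.005346 mol; V(LiOH) at equivalence = 0.005346/0.3072 = 0.01740 L.
At equivalence all the acid is converted to C6H5COO-; total volume = 0.02733 + 0.01740 = 0.04473 L, so [C6H5COO-] = 0.005346/0.04473 = 0.1195 M.
Kb = Kw/Ka = 1.0e-14 / 6.3 x 10^-5 = 1.59e-10.
[OH^-] = sqrt(Kb x [C6H5COO-]) = sqrt(1.59e-10 x 0.1195) = 4.36e-6 M.
pOH = 5.36, so pH = 14.00 - 5.36 = 8.64.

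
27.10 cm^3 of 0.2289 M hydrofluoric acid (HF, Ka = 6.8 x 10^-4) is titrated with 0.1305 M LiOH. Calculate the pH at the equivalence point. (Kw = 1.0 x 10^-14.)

8.04

n(HF) = 0.2289 x 0.02710 = 0.006203 mol; V(LiOH) at equivalence = 0.006203/0.1305 = 0.04753 L.
At equivalence all the acid is converted to F-; total volume = 0.02710 + 0.04753 = 0.07463 L, so [F-] = 0.006203/0.07463 = 0.08311 M.
Kb = Kw/Ka = 1.0e-14 / 6.8 x 10^-4 = 1.47e-11.
[OH^-] = sqrt(Kb x [F-]) = sqrt(1.47e-11 x 0.08311) = 1.11e-6 M.
pOH = 5.96, so pH = 14.00 - 5.96 = 8.04.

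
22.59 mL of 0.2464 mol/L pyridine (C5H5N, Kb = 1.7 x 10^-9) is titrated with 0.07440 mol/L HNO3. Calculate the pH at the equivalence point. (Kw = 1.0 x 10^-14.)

3.24

n(C5H5N) = 0.2464 x 0.02259 = 0.005566 mol; V(HNO3) at equivalence = 0.005566/0.07440 = 0.07481 L.
At equivalence the base is fully converted to C5H5NH+; total volume = 0.09740 L, so [C5H5NH+] = 0.005566/0.09740 = 0.05715 M.
Ka(C5H5NH+) = Kw/Kb = 1.0e-14 / 1.7 x 10^-9 = 5.88e-6.
[H^+] = sqrt(Ka x [C5H5NH+]) = sqrt(5.88e-6 x 0.05715) = 0.000580 M.
pH = -log(0.000580) = 3.24.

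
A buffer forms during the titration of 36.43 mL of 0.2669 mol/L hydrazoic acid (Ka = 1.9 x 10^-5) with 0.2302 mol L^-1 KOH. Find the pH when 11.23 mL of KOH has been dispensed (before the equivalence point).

4.28

Initial n(HN3) = 0.2669 x 0.03643 = 0.009723 mol.
n(KOH) added = 0.2302 x 0.01123 = 0.002585 mol, converting that many moles of HN3 to N3-.
Remaining n(HN3) = 0.007138 mol; n(N3-) = 0.002585 mol.
By Henderson-Hasselbalch, pH = pKa + log([A^-]/[HA]) = 4.72 + log(0.002585/0.007138) = 4.72 + (-0.44) = 4.28.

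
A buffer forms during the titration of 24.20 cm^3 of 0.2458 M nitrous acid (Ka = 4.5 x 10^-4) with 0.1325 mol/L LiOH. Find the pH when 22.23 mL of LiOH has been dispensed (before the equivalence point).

3.34

Initial n(HNO2) = 0.2458 x 0.02420 = 0.005948 mol.
n(LiOH) added = 0.1325 x 0.02223 = 0.002945 mol, converting that many moles of HNO2 to NO2-.
Remaining n(HNO2) = 0.003003 mol; n(NO2-) = 0.002945 mol.
By Henderson-Hasselbalch, pH = pKa + log([A^-]/[HA]) = 3.35 + log(0.002945/0.003003) = 3.35 + (-0.01) = 3.34.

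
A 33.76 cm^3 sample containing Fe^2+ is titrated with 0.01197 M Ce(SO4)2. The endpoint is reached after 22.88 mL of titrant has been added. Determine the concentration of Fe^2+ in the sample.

n(Ce(SO4)2) = 0.01197 x 0.02288 = 0.0002739 mol.
From the balanced equation, 1 mol Ce(SO4)2 reacts with 1 mol Fe^2+, so n(Fe^2+) = 0.0002739 x 1/1 = 0.0002739 mol.
[Fe^2+] = 0.0002739 / 0.03376 L = 0.00811 M.

0.00811 M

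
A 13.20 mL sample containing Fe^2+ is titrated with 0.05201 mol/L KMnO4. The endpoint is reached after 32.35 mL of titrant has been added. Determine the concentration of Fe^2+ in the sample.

0.637 M

n(KMnO4) = 0.05201 x 0.03235 = 0.001683 mol.
From the balanced equation, 1 mol KMnO4 reacts with 5 mol Fe^2+, so n(Fe^2+) = 0.001683 x 5/1 = 0.008413 mol.
[Fe^2+] = 0.008413 / 0.01320 L = 0.637 M.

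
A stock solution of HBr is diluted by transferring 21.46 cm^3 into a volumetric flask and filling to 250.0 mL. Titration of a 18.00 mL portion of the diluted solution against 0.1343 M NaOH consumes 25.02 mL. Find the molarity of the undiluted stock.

n(NaOH) = 0.1343 x 0.02502 = 0.003360 mol.
n(HBr) in the aliquot = 0.003360 mol.
[diluted HBr] = 0.003360 / 0.01800 = 0.1867 M.
Dilution factor = 250.0/21.46 = 11.65, so [stock] = 0.1867 x 11.65 = 2.17 M.

2.17 M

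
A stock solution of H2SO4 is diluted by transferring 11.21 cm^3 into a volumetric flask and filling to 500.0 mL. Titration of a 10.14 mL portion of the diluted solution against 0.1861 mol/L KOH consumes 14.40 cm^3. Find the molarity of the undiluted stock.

5.89 M

n(KOH) = 0.1861 x 0.01440 = 0.002680 mol.
n(H2SO4) in the aliquot = 0.002680 x 1/2 = 0.001340 mol.
[diluted H2SO4] = 0.001340 / 0.01014 = 0.1321 M.
Dilution factor = 500.0/11.21 = 44.60, so [stock] = 0.1321 x 44.60 = 5.89 M.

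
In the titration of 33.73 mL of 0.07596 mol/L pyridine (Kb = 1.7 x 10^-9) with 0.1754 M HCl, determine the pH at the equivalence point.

n(C5H5N) = 0.07596 x 0.03373 = 0.002562 mol; V(HCl) at equivalence = 0.002562/0.1754 = 0.01461 L.
At equivalence the base is fully converted to C5H5NH+; total volume = 0.04834 L, so [C5H5NH+] = 0.002562/0.04834 = 0.05301 M.
Ka(C5H5NH+) = Kw/Kb = 1.0e-14 / 1.7 x 10^-9 = 5.88e-6.
[H^+] = sqrt(Ka x [C5H5NH+]) = sqrt(5.88e-6 x 0.05301) = 0.000558 M.
pH = -log(0.000558) = 3.25.

3.25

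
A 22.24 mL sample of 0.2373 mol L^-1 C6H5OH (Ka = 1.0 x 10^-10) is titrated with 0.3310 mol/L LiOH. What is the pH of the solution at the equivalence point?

11.57

n(C6H5OH) = 0.2373 x 0.02224 = 0.005278 mol; V(LiOH) at equivalence = 0.005278/0.3310 = 0.01594 L.
At equivalence all the acid is converted to C6H5O-; total volume = 0.02224 + 0.01594 = 0.03818 L, so [C6H5O-] = 0.005278/0.03818 = 0.1382 M.
Kb = Kw/Ka = 1.0e-14 / 1.0 x 10^-10 = 0.000100.
[OH^-] = sqrt(Kb x [C6H5O-]) = sqrt(0.000100 x 0.1382) = 0.00372 M.
pOH = 2.43, so pH = 14.00 - 2.43 = 11.57.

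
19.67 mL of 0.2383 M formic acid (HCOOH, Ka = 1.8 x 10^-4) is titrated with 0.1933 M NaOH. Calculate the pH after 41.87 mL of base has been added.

12.74

n(acid) = 0.2383 x 0.01967 = 0.004687 mol; n(NaOH) added = 0.1933 x 0.04187 = 0.008093 mol.
Base is in excess by 0.008093 - 0.004687 = 0.003406 mol in a total volume of 0.06154 L.
[OH^-] = 0.003406/0.06154 = 0.05535 M, so pOH = 1.26 and pH = 14.00 - 1.26 = 12.74.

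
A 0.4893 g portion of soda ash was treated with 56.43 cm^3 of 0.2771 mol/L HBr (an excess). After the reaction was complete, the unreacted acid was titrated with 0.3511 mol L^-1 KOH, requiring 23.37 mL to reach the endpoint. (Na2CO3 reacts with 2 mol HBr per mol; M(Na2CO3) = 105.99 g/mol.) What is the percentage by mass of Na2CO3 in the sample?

80.5%

Total n(HBr) added = 0.2771 x 0.05643 = 0.01564 mol.
n(KOH) used = 0.3511 x 0.02337 = 0.008205 mol, which equals the excess n(HBr).
So n(HBr) consumed by the sample = 0.01564 - 0.008205 = 0.007432 mol.
n(Na2CO3) = 0.007432 / 2 = 0.003716 mol.
mass Na2CO3 = 0.003716 x 105.99 = 0.3938 g, so %Na2CO3 = 0.3938/0.4893 x 100 = 80.5%.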